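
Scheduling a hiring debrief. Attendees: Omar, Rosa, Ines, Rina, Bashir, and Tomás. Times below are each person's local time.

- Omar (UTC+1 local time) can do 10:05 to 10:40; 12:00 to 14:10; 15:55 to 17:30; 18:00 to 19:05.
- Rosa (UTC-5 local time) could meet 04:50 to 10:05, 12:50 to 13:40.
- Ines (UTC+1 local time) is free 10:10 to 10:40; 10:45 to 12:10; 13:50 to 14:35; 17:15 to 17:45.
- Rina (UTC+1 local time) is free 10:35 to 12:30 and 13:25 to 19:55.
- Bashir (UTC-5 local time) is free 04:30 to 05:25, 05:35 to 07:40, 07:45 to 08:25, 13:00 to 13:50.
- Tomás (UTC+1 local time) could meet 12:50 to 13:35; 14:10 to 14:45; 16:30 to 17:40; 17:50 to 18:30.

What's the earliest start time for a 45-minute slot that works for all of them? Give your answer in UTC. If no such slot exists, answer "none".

none

Omar in UTC: 09:05-09:40, 11:00-13:10, 14:55-16:30, 17:00-18:05 (subtract 1h to convert from UTC+1).
Rosa in UTC: 09:50-15:05, 17:50-18:40 (add 5h to convert from UTC-5).
Ines in UTC: 09:10-09:40, 09:45-11:10, 12:50-13:35, 16:15-16:45 (subtract 1h to convert from UTC+1).
Rina in UTC: 09:35-11:30, 12:25-18:55 (subtract 1h to convert from UTC+1).
Bashir in UTC: 09:30-10:25, 10:35-12:40, 12:45-13:25, 18:00-18:50 (add 5h to convert from UTC-5).
Tomás in UTC: 11:50-12:35, 13:10-13:45, 15:30-16:40, 16:50-17:30 (subtract 1h to convert from UTC+1).
Omar ∩ Rosa: 11:00-13:10, 14:55-15:05, 17:50-18:05.
Omar ∩ Rosa ∩ Ines: 11:00-11:10, 12:50-13:10.
Omar ∩ Rosa ∩ Ines ∩ Rina: 11:00-11:10, 12:50-13:10.
Omar ∩ Rosa ∩ Ines ∩ Rina ∩ Bashir: 11:00-11:10, 12:50-13:10.
Omar ∩ Rosa ∩ Ines ∩ Rina ∩ Bashir ∩ Tomás: ∅.
There is no time when everyone is free.
No common window is at least 45 minutes long.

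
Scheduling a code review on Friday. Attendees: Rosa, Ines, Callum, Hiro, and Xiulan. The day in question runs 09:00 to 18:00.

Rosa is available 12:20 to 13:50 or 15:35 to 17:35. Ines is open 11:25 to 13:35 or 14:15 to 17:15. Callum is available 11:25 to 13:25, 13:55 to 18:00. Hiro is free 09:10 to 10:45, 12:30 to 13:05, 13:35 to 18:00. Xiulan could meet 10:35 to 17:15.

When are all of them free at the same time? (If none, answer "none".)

Rosa ∩ Ines: 12:20-13:35, 15:35-17:15.
Rosa ∩ Ines ∩ Callum: 12:20-13:25, 15:35-17:15.
Rosa ∩ Ines ∩ Callum ∩ Hiro: 12:30-13:05, 15:35-17:15.
Rosa ∩ Ines ∩ Callum ∩ Hiro ∩ Xiulan: 12:30-13:05, 15:35-17:15.
Those are the intersection windows.

12:30-13:05, 15:35-17:15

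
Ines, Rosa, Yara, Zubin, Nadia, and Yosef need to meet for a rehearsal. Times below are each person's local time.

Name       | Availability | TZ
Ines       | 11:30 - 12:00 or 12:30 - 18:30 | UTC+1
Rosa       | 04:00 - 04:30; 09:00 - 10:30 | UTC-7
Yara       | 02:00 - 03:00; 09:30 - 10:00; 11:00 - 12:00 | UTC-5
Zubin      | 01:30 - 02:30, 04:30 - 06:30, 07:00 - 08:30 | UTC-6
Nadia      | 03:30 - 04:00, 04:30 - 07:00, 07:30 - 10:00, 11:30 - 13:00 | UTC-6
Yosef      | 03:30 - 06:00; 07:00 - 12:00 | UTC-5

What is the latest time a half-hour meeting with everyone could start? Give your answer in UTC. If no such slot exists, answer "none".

Ines in UTC: 10:30-11:00, 11:30-17:30 (subtract 1h to convert from UTC+1).
Rosa in UTC: 11:00-11:30, 16:00-17:30 (add 7h to convert from UTC-7).
Yara in UTC: 07:00-08:00, 14:30-15:00, 16:00-17:00 (add 5h to convert from UTC-5).
Zubin in UTC: 07:30-08:30, 10:30-12:30, 13:00-14:30 (add 6h to convert from UTC-6).
Nadia in UTC: 09:30-10:00, 10:30-13:00, 13:30-16:00, 17:30-19:00 (add 6h to convert from UTC-6).
Yosef in UTC: 08:30-11:00, 12:00-17:00 (add 5h to convert from UTC-5).
Ines ∩ Rosa: 16:00-17:30.
Ines ∩ Rosa ∩ Yara: 16:00-17:00.
Ines ∩ Rosa ∩ Yara ∩ Zubin: ∅.
Ines ∩ Rosa ∩ Yara ∩ Zubin ∩ Nadia: ∅.
Ines ∩ Rosa ∩ Yara ∩ Zubin ∩ Nadia ∩ Yosef: ∅.
There is no time when everyone is free.
No common window is at least 30 minutes long.

none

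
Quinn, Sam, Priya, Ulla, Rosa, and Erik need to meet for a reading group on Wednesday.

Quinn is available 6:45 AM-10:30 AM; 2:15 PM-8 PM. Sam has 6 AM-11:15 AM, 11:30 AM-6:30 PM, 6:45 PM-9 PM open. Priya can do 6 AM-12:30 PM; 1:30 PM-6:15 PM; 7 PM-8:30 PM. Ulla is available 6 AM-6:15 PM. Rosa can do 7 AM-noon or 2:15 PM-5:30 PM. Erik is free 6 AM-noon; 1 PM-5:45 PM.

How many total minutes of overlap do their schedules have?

405

Quinn ∩ Sam: 06:45-10:30, 14:15-18:30, 18:45-20:00.
Quinn ∩ Sam ∩ Priya: 06:45-10:30, 14:15-18:15, 19:00-20:00.
Quinn ∩ Sam ∩ Priya ∩ Ulla: 06:45-10:30, 14:15-18:15.
Quinn ∩ Sam ∩ Priya ∩ Ulla ∩ Rosa: 07:00-10:30, 14:15-17:30.
Quinn ∩ Sam ∩ Priya ∩ Ulla ∩ Rosa ∩ Erik: 07:00-10:30, 14:15-17:30.
Summing the common windows: 210 + 195 = 405 minutes.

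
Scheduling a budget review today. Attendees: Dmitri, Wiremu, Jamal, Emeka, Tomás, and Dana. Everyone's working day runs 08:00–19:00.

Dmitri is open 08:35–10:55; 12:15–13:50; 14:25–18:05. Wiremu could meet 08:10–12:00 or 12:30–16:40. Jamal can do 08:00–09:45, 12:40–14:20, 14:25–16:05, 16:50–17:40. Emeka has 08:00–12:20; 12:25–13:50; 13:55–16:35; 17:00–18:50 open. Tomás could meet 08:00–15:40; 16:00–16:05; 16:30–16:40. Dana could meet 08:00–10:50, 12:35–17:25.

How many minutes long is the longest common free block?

Dmitri ∩ Wiremu: 08:35-10:55, 12:30-13:50, 14:25-16:40.
Dmitri ∩ Wiremu ∩ Jamal: 08:35-09:45, 12:40-13:50, 14:25-16:05.
Dmitri ∩ Wiremu ∩ Jamal ∩ Emeka: 08:35-09:45, 12:40-13:50, 14:25-16:05.
Dmitri ∩ Wiremu ∩ Jamal ∩ Emeka ∩ Tomás: 08:35-09:45, 12:40-13:50, 14:25-15:40, 16:00-16:05.
Dmitri ∩ Wiremu ∩ Jamal ∩ Emeka ∩ Tomás ∩ Dana: 08:35-09:45, 12:40-13:50, 14:25-15:40, 16:00-16:05.
The longest is 14:25-15:40 at 75 minutes.

75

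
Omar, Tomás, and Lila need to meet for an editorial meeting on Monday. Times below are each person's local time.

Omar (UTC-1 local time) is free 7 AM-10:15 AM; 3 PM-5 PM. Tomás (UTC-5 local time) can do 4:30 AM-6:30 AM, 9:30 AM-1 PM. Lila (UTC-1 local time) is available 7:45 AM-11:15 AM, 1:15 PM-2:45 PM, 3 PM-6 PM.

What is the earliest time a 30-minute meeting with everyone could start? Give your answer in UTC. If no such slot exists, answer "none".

09:30

Omar in UTC: 08:00-11:15, 16:00-18:00 (add 1h to convert from UTC-1).
Tomás in UTC: 09:30-11:30, 14:30-18:00 (add 5h to convert from UTC-5).
Lila in UTC: 08:45-12:15, 14:15-15:45, 16:00-19:00 (add 1h to convert from UTC-1).
Omar ∩ Tomás: 09:30-11:15, 16:00-18:00.
Omar ∩ Tomás ∩ Lila: 09:30-11:15, 16:00-18:00.
Those are the intersection windows.
The first common window of at least 30 minutes is 09:30-11:15, so the earliest start is 09:30.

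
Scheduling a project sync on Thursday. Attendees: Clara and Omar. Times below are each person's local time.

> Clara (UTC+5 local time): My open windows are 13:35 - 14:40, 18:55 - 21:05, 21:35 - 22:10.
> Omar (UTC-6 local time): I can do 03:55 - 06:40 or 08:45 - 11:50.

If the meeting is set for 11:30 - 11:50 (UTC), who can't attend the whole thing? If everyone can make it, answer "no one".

Clara in UTC: 08:35-09:40, 13:55-16:05, 16:35-17:10 (subtract 5h to convert from UTC+5).
Omar in UTC: 09:55-12:40, 14:45-17:50 (add 6h to convert from UTC-6).
Clara: not fully free for 11:30-11:50. Omar: free for 11:30-11:50.

Clara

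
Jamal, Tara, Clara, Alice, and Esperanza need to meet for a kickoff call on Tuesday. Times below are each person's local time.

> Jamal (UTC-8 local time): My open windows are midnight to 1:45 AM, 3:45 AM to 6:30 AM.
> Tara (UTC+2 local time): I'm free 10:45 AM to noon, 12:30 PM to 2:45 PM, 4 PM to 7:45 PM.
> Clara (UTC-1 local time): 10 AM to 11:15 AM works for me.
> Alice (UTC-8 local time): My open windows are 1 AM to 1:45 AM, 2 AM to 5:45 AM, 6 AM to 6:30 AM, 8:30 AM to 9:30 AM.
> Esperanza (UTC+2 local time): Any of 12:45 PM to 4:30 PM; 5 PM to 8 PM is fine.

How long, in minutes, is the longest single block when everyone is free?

30

Jamal in UTC: 08:00-09:45, 11:45-14:30 (add 8h to convert from UTC-8).
Tara in UTC: 08:45-10:00, 10:30-12:45, 14:00-17:45 (subtract 2h to convert from UTC+2).
Clara in UTC: 11:00-12:15 (add 1h to convert from UTC-1).
Alice in UTC: 09:00-09:45, 10:00-13:45, 14:00-14:30, 16:30-17:30 (add 8h to convert from UTC-8).
Esperanza in UTC: 10:45-14:30, 15:00-18:00 (subtract 2h to convert from UTC+2).
Jamal ∩ Tara: 08:45-09:45, 11:45-12:45, 14:00-14:30.
Jamal ∩ Tara ∩ Clara: 11:45-12:15.
Jamal ∩ Tara ∩ Clara ∩ Alice: 11:45-12:15.
Jamal ∩ Tara ∩ Clara ∩ Alice ∩ Esperanza: 11:45-12:15.
The longest is 11:45-12:15 at 30 minutes.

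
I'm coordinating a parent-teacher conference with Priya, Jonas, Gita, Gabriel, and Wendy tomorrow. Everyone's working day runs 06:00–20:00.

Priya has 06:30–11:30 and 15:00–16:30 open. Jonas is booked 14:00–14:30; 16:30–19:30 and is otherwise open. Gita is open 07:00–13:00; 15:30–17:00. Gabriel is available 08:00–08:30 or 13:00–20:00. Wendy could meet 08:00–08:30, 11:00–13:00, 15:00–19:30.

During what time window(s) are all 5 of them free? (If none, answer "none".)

08:00-08:30, 15:30-16:30

Priya free: 06:30-11:30, 15:00-16:30.
Jonas free: 06:00-14:00, 14:30-16:30, 19:30-20:00 (invert busy blocks within the working day).
Gita free: 07:00-13:00, 15:30-17:00.
Gabriel free: 08:00-08:30, 13:00-20:00.
Wendy free: 08:00-08:30, 11:00-13:00, 15:00-19:30.
Priya ∩ Jonas: 06:30-11:30, 15:00-16:30.
Priya ∩ Jonas ∩ Gita: 07:00-11:30, 15:30-16:30.
Priya ∩ Jonas ∩ Gita ∩ Gabriel: 08:00-08:30, 15:30-16:30.
Priya ∩ Jonas ∩ Gita ∩ Gabriel ∩ Wendy: 08:00-08:30, 15:30-16:30.
Those are the intersection windows.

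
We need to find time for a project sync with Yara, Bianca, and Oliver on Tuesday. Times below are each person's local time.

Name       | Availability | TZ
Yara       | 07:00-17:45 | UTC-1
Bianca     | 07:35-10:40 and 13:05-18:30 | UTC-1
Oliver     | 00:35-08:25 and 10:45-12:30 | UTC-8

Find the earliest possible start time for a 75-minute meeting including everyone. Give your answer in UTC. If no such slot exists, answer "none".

08:35

Yara in UTC: 08:00-18:45 (add 1h to convert from UTC-1).
Bianca in UTC: 08:35-11:40, 14:05-19:30 (add 1h to convert from UTC-1).
Oliver in UTC: 08:35-16:25, 18:45-20:30 (add 8h to convert from UTC-8).
Yara ∩ Bianca: 08:35-11:40, 14:05-18:45.
Yara ∩ Bianca ∩ Oliver: 08:35-11:40, 14:05-16:25.
Those are the intersection windows.
The first common window of at least 75 minutes is 08:35-11:40, so the earliest start is 08:35.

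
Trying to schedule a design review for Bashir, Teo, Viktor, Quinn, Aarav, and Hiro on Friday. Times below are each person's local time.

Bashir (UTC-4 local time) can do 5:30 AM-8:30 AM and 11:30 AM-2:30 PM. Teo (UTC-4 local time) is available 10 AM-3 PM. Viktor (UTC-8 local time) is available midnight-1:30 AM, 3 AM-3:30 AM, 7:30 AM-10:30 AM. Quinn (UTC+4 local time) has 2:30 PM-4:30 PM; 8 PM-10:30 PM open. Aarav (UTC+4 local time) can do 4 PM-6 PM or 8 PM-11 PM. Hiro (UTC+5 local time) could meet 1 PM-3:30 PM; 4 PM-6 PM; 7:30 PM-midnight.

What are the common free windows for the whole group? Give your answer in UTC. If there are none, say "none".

16:00-18:30

Bashir in UTC: 09:30-12:30, 15:30-18:30 (add 4h to convert from UTC-4).
Teo in UTC: 14:00-19:00 (add 4h to convert from UTC-4).
Viktor in UTC: 08:00-09:30, 11:00-11:30, 15:30-18:30 (add 8h to convert from UTC-8).
Quinn in UTC: 10:30-12:30, 16:00-18:30 (subtract 4h to convert from UTC+4).
Aarav in UTC: 12:00-14:00, 16:00-19:00 (subtract 4h to convert from UTC+4).
Hiro in UTC: 08:00-10:30, 11:00-13:00, 14:30-19:00 (subtract 5h to convert from UTC+5).
Bashir ∩ Teo: 15:30-18:30.
Bashir ∩ Teo ∩ Viktor: 15:30-18:30.
Bashir ∩ Teo ∩ Viktor ∩ Quinn: 16:00-18:30.
Bashir ∩ Teo ∩ Viktor ∩ Quinn ∩ Aarav: 16:00-18:30.
Bashir ∩ Teo ∩ Viktor ∩ Quinn ∩ Aarav ∩ Hiro: 16:00-18:30.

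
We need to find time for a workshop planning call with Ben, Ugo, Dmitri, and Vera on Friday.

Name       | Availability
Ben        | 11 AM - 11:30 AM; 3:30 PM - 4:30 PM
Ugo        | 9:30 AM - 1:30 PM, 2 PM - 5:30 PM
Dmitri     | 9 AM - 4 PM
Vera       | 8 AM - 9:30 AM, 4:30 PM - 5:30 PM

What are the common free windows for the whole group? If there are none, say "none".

Ben ∩ Ugo: 11:00-11:30, 15:30-16:30.
Ben ∩ Ugo ∩ Dmitri: 11:00-11:30, 15:30-16:00.
Ben ∩ Ugo ∩ Dmitri ∩ Vera: ∅.
There is no time when everyone is free.

none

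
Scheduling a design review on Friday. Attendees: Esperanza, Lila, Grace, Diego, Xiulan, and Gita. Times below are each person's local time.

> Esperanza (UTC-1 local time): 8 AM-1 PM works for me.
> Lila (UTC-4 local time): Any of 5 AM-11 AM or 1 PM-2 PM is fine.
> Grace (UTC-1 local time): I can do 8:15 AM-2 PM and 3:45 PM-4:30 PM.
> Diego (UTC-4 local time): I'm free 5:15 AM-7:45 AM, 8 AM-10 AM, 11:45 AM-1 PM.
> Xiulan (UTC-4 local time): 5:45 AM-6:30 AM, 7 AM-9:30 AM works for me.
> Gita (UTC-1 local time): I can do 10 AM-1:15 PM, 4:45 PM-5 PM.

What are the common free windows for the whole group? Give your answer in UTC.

Esperanza in UTC: 09:00-14:00 (add 1h to convert from UTC-1).
Lila in UTC: 09:00-15:00, 17:00-18:00 (add 4h to convert from UTC-4).
Grace in UTC: 09:15-15:00, 16:45-17:30 (add 1h to convert from UTC-1).
Diego in UTC: 09:15-11:45, 12:00-14:00, 15:45-17:00 (add 4h to convert from UTC-4).
Xiulan in UTC: 09:45-10:30, 11:00-13:30 (add 4h to convert from UTC-4).
Gita in UTC: 11:00-14:15, 17:45-18:00 (add 1h to convert from UTC-1).
Esperanza ∩ Lila: 09:00-14:00.
Esperanza ∩ Lila ∩ Grace: 09:15-14:00.
Esperanza ∩ Lila ∩ Grace ∩ Diego: 09:15-11:45, 12:00-14:00.
Esperanza ∩ Lila ∩ Grace ∩ Diego ∩ Xiulan: 09:45-10:30, 11:00-11:45, 12:00-13:30.
Esperanza ∩ Lila ∩ Grace ∩ Diego ∩ Xiulan ∩ Gita: 11:00-11:45, 12:00-13:30.
So the common availability across everyone is 11:00-11:45, 12:00-13:30.

11:00-11:45, 12:00-13:30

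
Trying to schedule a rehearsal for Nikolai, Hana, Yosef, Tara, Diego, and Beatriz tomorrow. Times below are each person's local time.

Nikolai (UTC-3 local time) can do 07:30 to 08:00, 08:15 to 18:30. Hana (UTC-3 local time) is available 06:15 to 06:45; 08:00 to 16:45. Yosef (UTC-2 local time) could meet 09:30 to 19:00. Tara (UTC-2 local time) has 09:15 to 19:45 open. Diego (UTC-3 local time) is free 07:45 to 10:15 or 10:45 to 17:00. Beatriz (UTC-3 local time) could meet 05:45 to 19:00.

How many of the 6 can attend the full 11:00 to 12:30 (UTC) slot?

3

Nikolai in UTC: 10:30-11:00, 11:15-21:30 (add 3h to convert from UTC-3).
Hana in UTC: 09:15-09:45, 11:00-19:45 (add 3h to convert from UTC-3).
Yosef in UTC: 11:30-21:00 (add 2h to convert from UTC-2).
Tara in UTC: 11:15-21:45 (add 2h to convert from UTC-2).
Diego in UTC: 10:45-13:15, 13:45-20:00 (add 3h to convert from UTC-3).
Beatriz in UTC: 08:45-22:00 (add 3h to convert from UTC-3).
Hana, Diego, and Beatriz can make the full 11:00-12:30 slot — that's 3.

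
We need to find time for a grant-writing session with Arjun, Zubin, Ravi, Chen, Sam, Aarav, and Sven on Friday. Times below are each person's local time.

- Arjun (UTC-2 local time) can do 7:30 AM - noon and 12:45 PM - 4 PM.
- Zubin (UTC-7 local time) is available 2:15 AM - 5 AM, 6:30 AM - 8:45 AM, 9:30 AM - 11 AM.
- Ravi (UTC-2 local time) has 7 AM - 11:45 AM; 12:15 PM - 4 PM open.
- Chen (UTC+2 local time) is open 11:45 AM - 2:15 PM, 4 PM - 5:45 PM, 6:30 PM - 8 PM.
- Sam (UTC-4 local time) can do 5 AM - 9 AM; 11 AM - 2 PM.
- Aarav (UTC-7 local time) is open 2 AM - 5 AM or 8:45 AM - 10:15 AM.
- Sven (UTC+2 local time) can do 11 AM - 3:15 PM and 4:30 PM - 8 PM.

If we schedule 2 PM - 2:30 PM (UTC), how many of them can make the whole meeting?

Arjun in UTC: 09:30-14:00, 14:45-18:00 (add 2h to convert from UTC-2).
Zubin in UTC: 09:15-12:00, 13:30-15:45, 16:30-18:00 (add 7h to convert from UTC-7).
Ravi in UTC: 09:00-13:45, 14:15-18:00 (add 2h to convert from UTC-2).
Chen in UTC: 09:45-12:15, 14:00-15:45, 16:30-18:00 (subtract 2h to convert from UTC+2).
Sam in UTC: 09:00-13:00, 15:00-18:00 (add 4h to convert from UTC-4).
Aarav in UTC: 09:00-12:00, 15:45-17:15 (add 7h to convert from UTC-7).
Sven in UTC: 09:00-13:15, 14:30-18:00 (subtract 2h to convert from UTC+2).
Zubin and Chen can make the full 14:00-14:30 slot — that's 2.

2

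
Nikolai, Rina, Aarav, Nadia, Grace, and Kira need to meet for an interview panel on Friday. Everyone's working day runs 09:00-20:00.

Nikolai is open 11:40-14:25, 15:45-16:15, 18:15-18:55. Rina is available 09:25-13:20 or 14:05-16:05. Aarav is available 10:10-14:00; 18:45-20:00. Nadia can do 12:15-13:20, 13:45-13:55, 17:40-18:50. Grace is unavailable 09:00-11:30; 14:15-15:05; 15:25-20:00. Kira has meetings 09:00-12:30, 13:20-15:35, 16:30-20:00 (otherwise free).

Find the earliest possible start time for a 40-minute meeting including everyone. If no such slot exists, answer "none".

12:30

Nikolai free: 11:40-14:25, 15:45-16:15, 18:15-18:55.
Rina free: 09:25-13:20, 14:05-16:05.
Aarav free: 10:10-14:00, 18:45-20:00.
Nadia free: 12:15-13:20, 13:45-13:55, 17:40-18:50.
Grace free: 11:30-14:15, 15:05-15:25 (invert busy blocks within the working day).
Kira free: 12:30-13:20, 15:35-16:30 (invert busy blocks within the working day).
Nikolai ∩ Rina: 11:40-13:20, 14:05-14:25, 15:45-16:05.
Nikolai ∩ Rina ∩ Aarav: 11:40-13:20.
Nikolai ∩ Rina ∩ Aarav ∩ Nadia: 12:15-13:20.
Nikolai ∩ Rina ∩ Aarav ∩ Nadia ∩ Grace: 12:15-13:20.
Nikolai ∩ Rina ∩ Aarav ∩ Nadia ∩ Grace ∩ Kira: 12:30-13:20.
The first common window of at least 40 minutes is 12:30-13:20, so the earliest start is 12:30.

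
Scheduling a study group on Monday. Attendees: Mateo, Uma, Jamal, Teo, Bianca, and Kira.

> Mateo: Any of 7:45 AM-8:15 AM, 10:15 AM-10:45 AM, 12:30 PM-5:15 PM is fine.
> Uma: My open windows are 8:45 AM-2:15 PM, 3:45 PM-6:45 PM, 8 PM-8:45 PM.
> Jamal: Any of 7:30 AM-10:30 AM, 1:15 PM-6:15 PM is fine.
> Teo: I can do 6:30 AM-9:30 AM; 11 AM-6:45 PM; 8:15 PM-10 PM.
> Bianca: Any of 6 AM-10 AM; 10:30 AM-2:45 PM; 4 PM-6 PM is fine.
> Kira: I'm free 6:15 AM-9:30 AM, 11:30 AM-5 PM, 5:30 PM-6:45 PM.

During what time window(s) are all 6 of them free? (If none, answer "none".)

Mateo ∩ Uma: 10:15-10:45, 12:30-14:15, 15:45-17:15.
Mateo ∩ Uma ∩ Jamal: 10:15-10:30, 13:15-14:15, 15:45-17:15.
Mateo ∩ Uma ∩ Jamal ∩ Teo: 13:15-14:15, 15:45-17:15.
Mateo ∩ Uma ∩ Jamal ∩ Teo ∩ Bianca: 13:15-14:15, 16:00-17:15.
Mateo ∩ Uma ∩ Jamal ∩ Teo ∩ Bianca ∩ Kira: 13:15-14:15, 16:00-17:00.

13:15-14:15, 16:00-17:00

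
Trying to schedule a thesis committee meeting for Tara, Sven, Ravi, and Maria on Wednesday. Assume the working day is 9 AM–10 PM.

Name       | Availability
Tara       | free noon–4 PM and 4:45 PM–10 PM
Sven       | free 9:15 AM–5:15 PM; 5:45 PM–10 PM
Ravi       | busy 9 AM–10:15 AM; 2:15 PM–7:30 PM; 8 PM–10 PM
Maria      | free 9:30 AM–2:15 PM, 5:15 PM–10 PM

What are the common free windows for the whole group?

12:00-14:15, 19:30-20:00

Tara free: 12:00-16:00, 16:45-22:00.
Sven free: 09:15-17:15, 17:45-22:00.
Ravi free: 10:15-14:15, 19:30-20:00 (invert busy blocks within the working day).
Maria free: 09:30-14:15, 17:15-22:00.
Tara ∩ Sven: 12:00-16:00, 16:45-17:15, 17:45-22:00.
Tara ∩ Sven ∩ Ravi: 12:00-14:15, 19:30-20:00.
Tara ∩ Sven ∩ Ravi ∩ Maria: 12:00-14:15, 19:30-20:00.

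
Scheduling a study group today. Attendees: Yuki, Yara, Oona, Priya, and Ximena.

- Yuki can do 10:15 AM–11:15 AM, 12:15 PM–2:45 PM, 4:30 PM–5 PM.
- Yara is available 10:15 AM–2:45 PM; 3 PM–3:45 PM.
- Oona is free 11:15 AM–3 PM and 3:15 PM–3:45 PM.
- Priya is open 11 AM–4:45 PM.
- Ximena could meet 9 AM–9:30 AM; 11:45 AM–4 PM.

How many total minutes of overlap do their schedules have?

150

Yuki ∩ Yara: 10:15-11:15, 12:15-14:45.
Yuki ∩ Yara ∩ Oona: 12:15-14:45.
Yuki ∩ Yara ∩ Oona ∩ Priya: 12:15-14:45.
Yuki ∩ Yara ∩ Oona ∩ Priya ∩ Ximena: 12:15-14:45.
That's a single block of 150 minutes.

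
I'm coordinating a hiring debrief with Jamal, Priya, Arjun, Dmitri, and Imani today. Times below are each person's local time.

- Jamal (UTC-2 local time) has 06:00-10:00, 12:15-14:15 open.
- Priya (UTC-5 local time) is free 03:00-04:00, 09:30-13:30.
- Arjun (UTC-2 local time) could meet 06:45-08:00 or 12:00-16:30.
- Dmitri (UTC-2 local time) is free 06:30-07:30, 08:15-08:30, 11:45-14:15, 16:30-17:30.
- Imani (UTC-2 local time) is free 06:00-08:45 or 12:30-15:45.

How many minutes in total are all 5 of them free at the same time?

Jamal in UTC: 08:00-12:00, 14:15-16:15 (add 2h to convert from UTC-2).
Priya in UTC: 08:00-09:00, 14:30-18:30 (add 5h to convert from UTC-5).
Arjun in UTC: 08:45-10:00, 14:00-18:30 (add 2h to convert from UTC-2).
Dmitri in UTC: 08:30-09:30, 10:15-10:30, 13:45-16:15, 18:30-19:30 (add 2h to convert from UTC-2).
Imani in UTC: 08:00-10:45, 14:30-17:45 (add 2h to convert from UTC-2).
Jamal ∩ Priya: 08:00-09:00, 14:30-16:15.
Jamal ∩ Priya ∩ Arjun: 08:45-09:00, 14:30-16:15.
Jamal ∩ Priya ∩ Arjun ∩ Dmitri: 08:45-09:00, 14:30-16:15.
Jamal ∩ Priya ∩ Arjun ∩ Dmitri ∩ Imani: 08:45-09:00, 14:30-16:15.
Summing the common windows: 15 + 105 = 120 minutes.

120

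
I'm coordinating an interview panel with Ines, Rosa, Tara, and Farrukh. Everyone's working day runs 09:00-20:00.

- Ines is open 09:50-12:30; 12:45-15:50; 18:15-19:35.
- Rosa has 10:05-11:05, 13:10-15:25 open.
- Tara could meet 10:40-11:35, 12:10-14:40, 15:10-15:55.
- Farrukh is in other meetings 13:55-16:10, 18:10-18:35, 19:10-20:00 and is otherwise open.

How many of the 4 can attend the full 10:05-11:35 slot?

Ines free: 09:50-12:30, 12:45-15:50, 18:15-19:35.
Rosa free: 10:05-11:05, 13:10-15:25.
Tara free: 10:40-11:35, 12:10-14:40, 15:10-15:55.
Farrukh free: 09:00-13:55, 16:10-18:10, 18:35-19:10 (invert busy blocks within the working day).
Ines and Farrukh can make the full 10:05-11:35 slot — that's 2.

2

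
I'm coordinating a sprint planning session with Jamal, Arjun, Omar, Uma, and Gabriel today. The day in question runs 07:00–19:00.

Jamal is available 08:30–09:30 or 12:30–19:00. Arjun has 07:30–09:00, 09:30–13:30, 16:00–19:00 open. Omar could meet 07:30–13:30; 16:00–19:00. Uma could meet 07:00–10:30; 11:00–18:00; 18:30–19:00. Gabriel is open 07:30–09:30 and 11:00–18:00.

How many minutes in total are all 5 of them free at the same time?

210

Jamal ∩ Arjun: 08:30-09:00, 12:30-13:30, 16:00-19:00.
Jamal ∩ Arjun ∩ Omar: 08:30-09:00, 12:30-13:30, 16:00-19:00.
Jamal ∩ Arjun ∩ Omar ∩ Uma: 08:30-09:00, 12:30-13:30, 16:00-18:00, 18:30-19:00.
Jamal ∩ Arjun ∩ Omar ∩ Uma ∩ Gabriel: 08:30-09:00, 12:30-13:30, 16:00-18:00.
Summing the common windows: 30 + 60 + 120 = 210 minutes.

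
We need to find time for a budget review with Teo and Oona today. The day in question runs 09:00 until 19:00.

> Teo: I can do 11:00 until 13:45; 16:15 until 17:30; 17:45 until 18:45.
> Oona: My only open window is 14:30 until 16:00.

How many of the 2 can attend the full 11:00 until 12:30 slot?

Teo can make the full 11:00-12:30 slot — that's 1.

1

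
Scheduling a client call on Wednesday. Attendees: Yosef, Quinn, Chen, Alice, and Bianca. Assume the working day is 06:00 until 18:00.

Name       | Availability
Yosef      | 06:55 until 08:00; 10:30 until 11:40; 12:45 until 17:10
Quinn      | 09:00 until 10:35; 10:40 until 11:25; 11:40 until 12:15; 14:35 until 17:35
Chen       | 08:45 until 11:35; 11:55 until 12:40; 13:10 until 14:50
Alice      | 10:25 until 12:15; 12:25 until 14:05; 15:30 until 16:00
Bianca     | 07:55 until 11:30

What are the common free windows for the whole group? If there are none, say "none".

10:30-10:35, 10:40-11:25

Yosef ∩ Quinn: 10:30-10:35, 10:40-11:25, 14:35-17:10.
Yosef ∩ Quinn ∩ Chen: 10:30-10:35, 10:40-11:25, 14:35-14:50.
Yosef ∩ Quinn ∩ Chen ∩ Alice: 10:30-10:35, 10:40-11:25.
Yosef ∩ Quinn ∩ Chen ∩ Alice ∩ Bianca: 10:30-10:35, 10:40-11:25.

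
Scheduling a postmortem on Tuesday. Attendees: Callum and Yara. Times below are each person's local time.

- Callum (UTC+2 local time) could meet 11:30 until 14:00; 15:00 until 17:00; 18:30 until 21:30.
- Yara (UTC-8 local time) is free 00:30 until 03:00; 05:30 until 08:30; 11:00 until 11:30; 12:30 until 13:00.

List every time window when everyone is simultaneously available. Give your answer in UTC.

Callum in UTC: 09:30-12:00, 13:00-15:00, 16:30-19:30 (subtract 2h to convert from UTC+2).
Yara in UTC: 08:30-11:00, 13:30-16:30, 19:00-19:30, 20:30-21:00 (add 8h to convert from UTC-8).
Callum ∩ Yara: 09:30-11:00, 13:30-15:00, 19:00-19:30.
So the common availability across everyone is 09:30-11:00, 13:30-15:00, 19:00-19:30.

09:30-11:00, 13:30-15:00, 19:00-19:30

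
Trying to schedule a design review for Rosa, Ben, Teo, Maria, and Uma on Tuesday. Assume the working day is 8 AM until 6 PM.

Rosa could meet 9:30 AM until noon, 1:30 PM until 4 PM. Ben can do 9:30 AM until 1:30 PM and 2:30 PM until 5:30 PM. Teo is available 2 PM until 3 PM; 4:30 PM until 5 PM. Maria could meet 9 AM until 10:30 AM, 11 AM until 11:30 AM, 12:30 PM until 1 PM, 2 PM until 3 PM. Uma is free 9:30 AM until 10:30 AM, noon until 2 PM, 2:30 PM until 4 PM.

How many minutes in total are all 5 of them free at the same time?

30

Rosa ∩ Ben: 09:30-12:00, 14:30-16:00.
Rosa ∩ Ben ∩ Teo: 14:30-15:00.
Rosa ∩ Ben ∩ Teo ∩ Maria: 14:30-15:00.
Rosa ∩ Ben ∩ Teo ∩ Maria ∩ Uma: 14:30-15:00.
So the common availability across everyone is 14:30-15:00.
That's a single block of 30 minutes.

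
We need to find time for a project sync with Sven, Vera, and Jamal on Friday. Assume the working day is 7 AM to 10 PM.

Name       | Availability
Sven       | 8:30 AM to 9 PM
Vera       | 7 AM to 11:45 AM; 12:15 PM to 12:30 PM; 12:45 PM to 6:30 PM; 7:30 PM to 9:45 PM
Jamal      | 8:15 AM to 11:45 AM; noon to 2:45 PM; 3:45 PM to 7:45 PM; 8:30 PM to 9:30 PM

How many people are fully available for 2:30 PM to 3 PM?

2

Sven and Vera can make the full 14:30-15:00 slot — that's 2.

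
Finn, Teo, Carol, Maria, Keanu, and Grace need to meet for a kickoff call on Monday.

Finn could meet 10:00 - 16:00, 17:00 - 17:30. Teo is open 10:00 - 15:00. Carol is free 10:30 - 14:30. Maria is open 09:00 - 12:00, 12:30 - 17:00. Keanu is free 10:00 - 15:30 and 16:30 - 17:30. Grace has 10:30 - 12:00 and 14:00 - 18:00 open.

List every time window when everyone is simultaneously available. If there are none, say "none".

10:30-12:00, 14:00-14:30

Finn ∩ Teo: 10:00-15:00.
Finn ∩ Teo ∩ Carol: 10:30-14:30.
Finn ∩ Teo ∩ Carol ∩ Maria: 10:30-12:00, 12:30-14:30.
Finn ∩ Teo ∩ Carol ∩ Maria ∩ Keanu: 10:30-12:00, 12:30-14:30.
Finn ∩ Teo ∩ Carol ∩ Maria ∩ Keanu ∩ Grace: 10:30-12:00, 14:00-14:30.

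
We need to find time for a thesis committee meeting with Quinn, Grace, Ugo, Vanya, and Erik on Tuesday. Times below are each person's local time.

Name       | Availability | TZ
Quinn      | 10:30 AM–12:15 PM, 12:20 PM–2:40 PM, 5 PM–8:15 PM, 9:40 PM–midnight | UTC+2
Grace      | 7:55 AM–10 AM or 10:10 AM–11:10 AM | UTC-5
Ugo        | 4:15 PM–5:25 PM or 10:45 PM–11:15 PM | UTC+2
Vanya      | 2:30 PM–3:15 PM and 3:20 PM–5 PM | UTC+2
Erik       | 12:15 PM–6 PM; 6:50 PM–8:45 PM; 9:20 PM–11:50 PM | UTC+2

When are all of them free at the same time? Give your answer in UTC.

none

Quinn in UTC: 08:30-10:15, 10:20-12:40, 15:00-18:15, 19:40-22:00 (subtract 2h to convert from UTC+2).
Grace in UTC: 12:55-15:00, 15:10-16:10 (add 5h to convert from UTC-5).
Ugo in UTC: 14:15-15:25, 20:45-21:15 (subtract 2h to convert from UTC+2).
Vanya in UTC: 12:30-13:15, 13:20-15:00 (subtract 2h to convert from UTC+2).
Erik in UTC: 10:15-16:00, 16:50-18:45, 19:20-21:50 (subtract 2h to convert from UTC+2).
Quinn ∩ Grace: 15:10-16:10.
Quinn ∩ Grace ∩ Ugo: 15:10-15:25.
Quinn ∩ Grace ∩ Ugo ∩ Vanya: ∅.
Quinn ∩ Grace ∩ Ugo ∩ Vanya ∩ Erik: ∅.
There is no time when everyone is free.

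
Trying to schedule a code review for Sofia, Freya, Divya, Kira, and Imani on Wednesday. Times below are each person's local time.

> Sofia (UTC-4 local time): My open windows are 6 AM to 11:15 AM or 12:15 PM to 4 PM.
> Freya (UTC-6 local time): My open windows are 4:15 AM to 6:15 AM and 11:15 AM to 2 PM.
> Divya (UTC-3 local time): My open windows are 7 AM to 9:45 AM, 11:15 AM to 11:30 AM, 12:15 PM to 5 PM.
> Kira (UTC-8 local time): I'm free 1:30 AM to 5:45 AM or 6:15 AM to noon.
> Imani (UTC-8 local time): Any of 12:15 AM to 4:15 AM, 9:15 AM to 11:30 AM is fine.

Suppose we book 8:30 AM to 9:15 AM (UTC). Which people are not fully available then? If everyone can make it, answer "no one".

Divya, Freya, Kira, Sofia

Sofia in UTC: 10:00-15:15, 16:15-20:00 (add 4h to convert from UTC-4).
Freya in UTC: 10:15-12:15, 17:15-20:00 (add 6h to convert from UTC-6).
Divya in UTC: 10:00-12:45, 14:15-14:30, 15:15-20:00 (add 3h to convert from UTC-3).
Kira in UTC: 09:30-13:45, 14:15-20:00 (add 8h to convert from UTC-8).
Imani in UTC: 08:15-12:15, 17:15-19:30 (add 8h to convert from UTC-8).
Sofia: not fully free for 08:30-09:15. Freya: not fully free for 08:30-09:15. Divya: not fully free for 08:30-09:15. Kira: not fully free for 08:30-09:15. Imani: free for 08:30-09:15.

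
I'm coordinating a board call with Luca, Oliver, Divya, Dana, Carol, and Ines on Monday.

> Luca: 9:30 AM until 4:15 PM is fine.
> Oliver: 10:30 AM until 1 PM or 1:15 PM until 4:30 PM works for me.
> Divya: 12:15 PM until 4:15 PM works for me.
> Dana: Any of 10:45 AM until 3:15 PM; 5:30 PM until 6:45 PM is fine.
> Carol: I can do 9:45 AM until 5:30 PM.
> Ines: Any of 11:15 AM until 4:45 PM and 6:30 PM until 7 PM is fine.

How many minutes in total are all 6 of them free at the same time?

Luca ∩ Oliver: 10:30-13:00, 13:15-16:15.
Luca ∩ Oliver ∩ Divya: 12:15-13:00, 13:15-16:15.
Luca ∩ Oliver ∩ Divya ∩ Dana: 12:15-13:00, 13:15-15:15.
Luca ∩ Oliver ∩ Divya ∩ Dana ∩ Carol: 12:15-13:00, 13:15-15:15.
Luca ∩ Oliver ∩ Divya ∩ Dana ∩ Carol ∩ Ines: 12:15-13:00, 13:15-15:15.
Those are the intersection windows.
Summing the common windows: 45 + 120 = 165 minutes.

165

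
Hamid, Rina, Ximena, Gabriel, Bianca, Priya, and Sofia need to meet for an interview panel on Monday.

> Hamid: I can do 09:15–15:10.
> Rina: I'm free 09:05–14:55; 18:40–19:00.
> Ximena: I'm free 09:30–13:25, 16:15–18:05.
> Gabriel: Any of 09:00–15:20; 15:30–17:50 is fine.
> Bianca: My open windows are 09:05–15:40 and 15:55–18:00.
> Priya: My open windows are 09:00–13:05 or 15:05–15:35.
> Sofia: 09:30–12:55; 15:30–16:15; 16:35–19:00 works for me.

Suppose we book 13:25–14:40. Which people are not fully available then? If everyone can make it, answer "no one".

Priya, Sofia, Ximena

Hamid: free for 13:25-14:40. Rina: free for 13:25-14:40. Ximena: not fully free for 13:25-14:40. Gabriel: free for 13:25-14:40. Bianca: free for 13:25-14:40. Priya: not fully free for 13:25-14:40. Sofia: not fully free for 13:25-14:40.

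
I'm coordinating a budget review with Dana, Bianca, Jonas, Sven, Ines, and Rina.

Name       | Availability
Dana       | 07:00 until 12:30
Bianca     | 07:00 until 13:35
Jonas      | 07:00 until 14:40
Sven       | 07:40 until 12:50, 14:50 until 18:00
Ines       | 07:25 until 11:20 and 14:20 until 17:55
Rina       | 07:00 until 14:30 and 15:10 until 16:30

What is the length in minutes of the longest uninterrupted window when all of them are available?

220

Dana ∩ Bianca: 07:00-12:30.
Dana ∩ Bianca ∩ Jonas: 07:00-12:30.
Dana ∩ Bianca ∩ Jonas ∩ Sven: 07:40-12:30.
Dana ∩ Bianca ∩ Jonas ∩ Sven ∩ Ines: 07:40-11:20.
Dana ∩ Bianca ∩ Jonas ∩ Sven ∩ Ines ∩ Rina: 07:40-11:20.
The longest is 07:40-11:20 at 220 minutes.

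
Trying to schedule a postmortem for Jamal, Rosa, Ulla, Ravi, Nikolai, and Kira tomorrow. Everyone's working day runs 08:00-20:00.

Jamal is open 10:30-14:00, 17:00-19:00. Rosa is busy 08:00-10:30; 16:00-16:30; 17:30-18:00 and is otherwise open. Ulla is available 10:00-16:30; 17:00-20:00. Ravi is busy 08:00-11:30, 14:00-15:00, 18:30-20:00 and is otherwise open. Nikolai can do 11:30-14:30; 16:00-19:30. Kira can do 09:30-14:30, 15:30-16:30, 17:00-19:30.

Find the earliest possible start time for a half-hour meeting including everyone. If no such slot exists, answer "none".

11:30

Jamal free: 10:30-14:00, 17:00-19:00.
Rosa free: 10:30-16:00, 16:30-17:30, 18:00-20:00 (invert busy blocks within the working day).
Ulla free: 10:00-16:30, 17:00-20:00.
Ravi free: 11:30-14:00, 15:00-18:30 (invert busy blocks within the working day).
Nikolai free: 11:30-14:30, 16:00-19:30.
Kira free: 09:30-14:30, 15:30-16:30, 17:00-19:30.
Jamal ∩ Rosa: 10:30-14:00, 17:00-17:30, 18:00-19:00.
Jamal ∩ Rosa ∩ Ulla: 10:30-14:00, 17:00-17:30, 18:00-19:00.
Jamal ∩ Rosa ∩ Ulla ∩ Ravi: 11:30-14:00, 17:00-17:30, 18:00-18:30.
Jamal ∩ Rosa ∩ Ulla ∩ Ravi ∩ Nikolai: 11:30-14:00, 17:00-17:30, 18:00-18:30.
Jamal ∩ Rosa ∩ Ulla ∩ Ravi ∩ Nikolai ∩ Kira: 11:30-14:00, 17:00-17:30, 18:00-18:30.
The first common window of at least 30 minutes is 11:30-14:00, so the earliest start is 11:30.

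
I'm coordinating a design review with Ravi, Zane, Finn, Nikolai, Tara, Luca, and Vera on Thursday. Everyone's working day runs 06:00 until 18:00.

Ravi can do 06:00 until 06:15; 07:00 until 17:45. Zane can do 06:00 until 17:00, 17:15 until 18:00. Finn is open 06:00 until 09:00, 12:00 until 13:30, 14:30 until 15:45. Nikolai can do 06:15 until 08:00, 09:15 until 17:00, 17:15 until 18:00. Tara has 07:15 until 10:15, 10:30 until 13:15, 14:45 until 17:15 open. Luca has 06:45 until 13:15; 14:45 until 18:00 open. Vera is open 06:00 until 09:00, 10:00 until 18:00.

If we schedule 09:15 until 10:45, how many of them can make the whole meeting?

4

Ravi, Zane, Nikolai, and Luca can make the full 09:15-10:45 slot — that's 4.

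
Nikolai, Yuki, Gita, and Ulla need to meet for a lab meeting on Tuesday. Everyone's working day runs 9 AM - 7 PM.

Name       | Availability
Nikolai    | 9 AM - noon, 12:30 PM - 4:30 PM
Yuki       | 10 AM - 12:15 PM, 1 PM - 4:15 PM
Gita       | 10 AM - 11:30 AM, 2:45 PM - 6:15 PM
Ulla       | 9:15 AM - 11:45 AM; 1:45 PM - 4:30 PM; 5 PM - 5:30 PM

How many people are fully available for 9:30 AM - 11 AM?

2

Nikolai and Ulla can make the full 09:30-11:00 slot — that's 2.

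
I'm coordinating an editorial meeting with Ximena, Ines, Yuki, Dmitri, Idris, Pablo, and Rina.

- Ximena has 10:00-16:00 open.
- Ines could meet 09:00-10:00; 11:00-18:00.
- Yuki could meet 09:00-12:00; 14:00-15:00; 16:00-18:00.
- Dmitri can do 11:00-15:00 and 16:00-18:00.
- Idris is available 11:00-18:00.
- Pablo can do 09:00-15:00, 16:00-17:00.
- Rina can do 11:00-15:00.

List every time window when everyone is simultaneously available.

11:00-12:00, 14:00-15:00

Ximena ∩ Ines: 11:00-16:00.
Ximena ∩ Ines ∩ Yuki: 11:00-12:00, 14:00-15:00.
Ximena ∩ Ines ∩ Yuki ∩ Dmitri: 11:00-12:00, 14:00-15:00.
Ximena ∩ Ines ∩ Yuki ∩ Dmitri ∩ Idris: 11:00-12:00, 14:00-15:00.
Ximena ∩ Ines ∩ Yuki ∩ Dmitri ∩ Idris ∩ Pablo: 11:00-12:00, 14:00-15:00.
Ximena ∩ Ines ∩ Yuki ∩ Dmitri ∩ Idris ∩ Pablo ∩ Rina: 11:00-12:00, 14:00-15:00.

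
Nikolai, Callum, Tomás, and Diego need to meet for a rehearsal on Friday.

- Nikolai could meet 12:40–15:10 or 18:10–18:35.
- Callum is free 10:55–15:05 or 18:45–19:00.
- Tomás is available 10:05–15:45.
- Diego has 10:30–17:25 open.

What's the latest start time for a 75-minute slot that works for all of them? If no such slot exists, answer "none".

13:50

Nikolai ∩ Callum: 12:40-15:05.
Nikolai ∩ Callum ∩ Tomás: 12:40-15:05.
Nikolai ∩ Callum ∩ Tomás ∩ Diego: 12:40-15:05.
Those are the intersection windows.
The last common window of at least 75 minutes is 12:40-15:05; a 75-minute meeting can start as late as 13:50 and still end by 15:05.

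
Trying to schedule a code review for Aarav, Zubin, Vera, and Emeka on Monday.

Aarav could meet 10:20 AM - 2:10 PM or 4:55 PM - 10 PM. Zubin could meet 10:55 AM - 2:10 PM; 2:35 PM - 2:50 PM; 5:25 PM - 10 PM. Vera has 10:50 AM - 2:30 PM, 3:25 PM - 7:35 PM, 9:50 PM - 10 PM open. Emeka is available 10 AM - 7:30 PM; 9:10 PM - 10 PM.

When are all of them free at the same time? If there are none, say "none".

Aarav ∩ Zubin: 10:55-14:10, 17:25-22:00.
Aarav ∩ Zubin ∩ Vera: 10:55-14:10, 17:25-19:35, 21:50-22:00.
Aarav ∩ Zubin ∩ Vera ∩ Emeka: 10:55-14:10, 17:25-19:30, 21:50-22:00.

10:55-14:10, 17:25-19:30, 21:50-22:00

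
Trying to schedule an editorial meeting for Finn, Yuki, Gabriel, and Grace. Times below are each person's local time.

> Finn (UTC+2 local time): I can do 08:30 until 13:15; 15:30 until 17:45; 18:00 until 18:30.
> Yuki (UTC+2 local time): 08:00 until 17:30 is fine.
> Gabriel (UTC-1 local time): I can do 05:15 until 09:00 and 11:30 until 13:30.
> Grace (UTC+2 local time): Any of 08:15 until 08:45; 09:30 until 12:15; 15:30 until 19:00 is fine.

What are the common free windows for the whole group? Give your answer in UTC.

06:30-06:45, 07:30-10:00, 13:30-14:30

Finn in UTC: 06:30-11:15, 13:30-15:45, 16:00-16:30 (subtract 2h to convert from UTC+2).
Yuki in UTC: 06:00-15:30 (subtract 2h to convert from UTC+2).
Gabriel in UTC: 06:15-10:00, 12:30-14:30 (add 1h to convert from UTC-1).
Grace in UTC: 06:15-06:45, 07:30-10:15, 13:30-17:00 (subtract 2h to convert from UTC+2).
Finn ∩ Yuki: 06:30-11:15, 13:30-15:30.
Finn ∩ Yuki ∩ Gabriel: 06:30-10:00, 13:30-14:30.
Finn ∩ Yuki ∩ Gabriel ∩ Grace: 06:30-06:45, 07:30-10:00, 13:30-14:30.
Those are the intersection windows.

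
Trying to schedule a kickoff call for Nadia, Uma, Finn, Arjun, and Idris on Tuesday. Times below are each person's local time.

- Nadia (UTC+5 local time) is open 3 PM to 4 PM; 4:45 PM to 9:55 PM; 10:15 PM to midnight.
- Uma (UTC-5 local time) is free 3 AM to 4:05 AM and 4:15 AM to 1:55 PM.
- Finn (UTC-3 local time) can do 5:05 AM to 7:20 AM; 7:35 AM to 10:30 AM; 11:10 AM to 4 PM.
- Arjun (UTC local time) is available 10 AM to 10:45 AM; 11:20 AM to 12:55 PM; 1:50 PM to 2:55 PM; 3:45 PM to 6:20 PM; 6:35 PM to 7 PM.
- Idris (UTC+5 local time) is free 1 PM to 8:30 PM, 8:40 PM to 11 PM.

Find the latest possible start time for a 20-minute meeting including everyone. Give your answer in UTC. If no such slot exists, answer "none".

17:40

Nadia in UTC: 10:00-11:00, 11:45-16:55, 17:15-19:00 (subtract 5h to convert from UTC+5).
Uma in UTC: 08:00-09:05, 09:15-18:55 (add 5h to convert from UTC-5).
Finn in UTC: 08:05-10:20, 10:35-13:30, 14:10-19:00 (add 3h to convert from UTC-3).
Arjun in UTC: 10:00-10:45, 11:20-12:55, 13:50-14:55, 15:45-18:20, 18:35-19:00.
Idris in UTC: 08:00-15:30, 15:40-18:00 (subtract 5h to convert from UTC+5).
Nadia ∩ Uma: 10:00-11:00, 11:45-16:55, 17:15-18:55.
Nadia ∩ Uma ∩ Finn: 10:00-10:20, 10:35-11:00, 11:45-13:30, 14:10-16:55, 17:15-18:55.
Nadia ∩ Uma ∩ Finn ∩ Arjun: 10:00-10:20, 10:35-10:45, 11:45-12:55, 14:10-14:55, 15:45-16:55, 17:15-18:20, 18:35-18:55.
Nadia ∩ Uma ∩ Finn ∩ Arjun ∩ Idris: 10:00-10:20, 10:35-10:45, 11:45-12:55, 14:10-14:55, 15:45-16:55, 17:15-18:00.
Those are the intersection windows.
The last common window of at least 20 minutes is 17:15-18:00; a 20-minute meeting can start as late as 17:40 and still end by 18:00.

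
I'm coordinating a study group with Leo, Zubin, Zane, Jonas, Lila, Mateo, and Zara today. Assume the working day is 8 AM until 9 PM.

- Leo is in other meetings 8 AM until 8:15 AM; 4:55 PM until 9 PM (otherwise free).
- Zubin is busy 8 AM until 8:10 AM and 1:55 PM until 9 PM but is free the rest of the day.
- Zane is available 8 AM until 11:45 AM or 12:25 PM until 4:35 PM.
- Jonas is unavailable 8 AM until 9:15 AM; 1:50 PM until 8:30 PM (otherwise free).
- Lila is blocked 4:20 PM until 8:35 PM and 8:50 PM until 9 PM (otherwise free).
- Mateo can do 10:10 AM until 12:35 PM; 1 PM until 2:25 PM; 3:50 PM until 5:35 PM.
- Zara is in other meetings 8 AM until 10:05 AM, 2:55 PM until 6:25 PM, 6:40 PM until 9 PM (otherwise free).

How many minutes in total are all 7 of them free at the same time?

155

Leo free: 08:15-16:55 (invert busy blocks within the working day).
Zubin free: 08:10-13:55 (invert busy blocks within the working day).
Zane free: 08:00-11:45, 12:25-16:35.
Jonas free: 09:15-13:50, 20:30-21:00 (invert busy blocks within the working day).
Lila free: 08:00-16:20, 20:35-20:50 (invert busy blocks within the working day).
Mateo free: 10:10-12:35, 13:00-14:25, 15:50-17:35.
Zara free: 10:05-14:55, 18:25-18:40 (invert busy blocks within the working day).
Leo ∩ Zubin: 08:15-13:55.
Leo ∩ Zubin ∩ Zane: 08:15-11:45, 12:25-13:55.
Leo ∩ Zubin ∩ Zane ∩ Jonas: 09:15-11:45, 12:25-13:50.
Leo ∩ Zubin ∩ Zane ∩ Jonas ∩ Lila: 09:15-11:45, 12:25-13:50.
Leo ∩ Zubin ∩ Zane ∩ Jonas ∩ Lila ∩ Mateo: 10:10-11:45, 12:25-12:35, 13:00-13:50.
Leo ∩ Zubin ∩ Zane ∩ Jonas ∩ Lila ∩ Mateo ∩ Zara: 10:10-11:45, 12:25-12:35, 13:00-13:50.
Summing the common windows: 95 + 10 + 50 = 155 minutes.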